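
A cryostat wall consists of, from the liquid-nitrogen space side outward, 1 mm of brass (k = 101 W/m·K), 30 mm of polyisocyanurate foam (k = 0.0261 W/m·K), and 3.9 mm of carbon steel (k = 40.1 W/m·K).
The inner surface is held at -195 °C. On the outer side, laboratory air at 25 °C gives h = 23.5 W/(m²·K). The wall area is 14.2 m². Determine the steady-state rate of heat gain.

Q ≈ 2620 W

Using the resistance-network approach (series):
R_brass = L/(kA) = 0.001/(101×14.2) = 6.973×10^-7 K/W
R_polyisocyanurate foam = L/(kA) = 0.03/(0.0261×14.2) = 0.08095 K/W
R_carbon steel = L/(kA) = 0.0039/(40.1×14.2) = 6.849×10^-6 K/W
R_outer film = 1/(h_o·A) = 1/(23.5×14.2) = 0.002997 K/W
R_total = 0.08395 K/W
Q = ΔT / R_total = 220 / 0.08395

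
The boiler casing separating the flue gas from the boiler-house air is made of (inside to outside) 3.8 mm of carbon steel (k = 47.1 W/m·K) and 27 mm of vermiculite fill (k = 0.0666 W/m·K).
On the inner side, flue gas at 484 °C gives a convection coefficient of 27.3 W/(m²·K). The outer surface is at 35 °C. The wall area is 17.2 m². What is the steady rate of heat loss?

Using the resistance-network approach (series):
R_inner film = 1/(h_i·A) = 1/(27.3×17.2) = 0.00213 K/W
R_carbon steel = L/(kA) = 0.0038/(47.1×17.2) = 4.691×10^-6 K/W
R_vermiculite fill = L/(kA) = 0.027/(0.0666×17.2) = 0.02357 K/W
R_total = 0.0257 K/W
Q = ΔT / R_total = 449 / 0.0257

Q ≈ 17500 W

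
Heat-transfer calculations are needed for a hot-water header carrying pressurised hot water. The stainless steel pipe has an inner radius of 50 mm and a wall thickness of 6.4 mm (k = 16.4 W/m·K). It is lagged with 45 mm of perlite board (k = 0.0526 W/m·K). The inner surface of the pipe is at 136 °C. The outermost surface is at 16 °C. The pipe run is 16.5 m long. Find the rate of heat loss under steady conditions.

Q ≈ 1110 W

For a radial system each layer contributes R = ln(r_out/r_in)/(2πkL); films add R = 1/(hA).
R_stainless steel pipe wall = ln(56.4/50)/(2π×16.4×16.5) = 7.084×10^-5 K/W
R_perlite board = ln(101.4/56.4)/(2π×0.0526×16.5) = 0.1076 K/W
R_total = 0.1076 K/W
Q = ΔT/R_total = 120/0.1076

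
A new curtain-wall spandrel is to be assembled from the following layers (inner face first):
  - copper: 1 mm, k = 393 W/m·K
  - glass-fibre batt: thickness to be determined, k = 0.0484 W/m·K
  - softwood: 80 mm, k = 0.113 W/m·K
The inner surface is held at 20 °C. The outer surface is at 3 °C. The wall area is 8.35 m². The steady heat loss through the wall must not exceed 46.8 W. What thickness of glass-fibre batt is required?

L ≈ 113 mm

Thermal resistances in series:
R_copper = L/(kA) = 0.001/(393×8.35) = 3.047×10^-7 K/W
R_softwood = L/(kA) = 0.08/(0.113×8.35) = 0.08479 K/W
Sum of the known resistances R_other = 0.08479 K/W
Required total resistance R_tot = ΔT/Q_allow = 17/46.8 = 0.3632 K/W
R_glass-fibre batt = R_tot − R_other = 0.2785 K/W
L = R·k·A = 0.2785×0.0484×8.35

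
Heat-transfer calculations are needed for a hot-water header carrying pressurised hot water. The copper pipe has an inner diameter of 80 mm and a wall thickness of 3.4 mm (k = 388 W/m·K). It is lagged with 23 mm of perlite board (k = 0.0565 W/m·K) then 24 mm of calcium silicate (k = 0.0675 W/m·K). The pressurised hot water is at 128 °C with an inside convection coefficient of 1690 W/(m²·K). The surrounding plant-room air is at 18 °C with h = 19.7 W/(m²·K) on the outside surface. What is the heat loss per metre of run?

q′ ≈ 54.5 W/m

Radial resistances (cylindrical: R_cond = ln(r_o/r_i)/(2πkL), R_conv = 1/(h·2πrL)):
R_inner film = 1/(h_i·2πr₁L) = 1/(1690×2π×0.04×1) = 0.002354 K/W
R_copper pipe wall = ln(43.4/40)/(2π×388×1) = 3.346×10^-5 K/W
R_perlite board = ln(66.4/43.4)/(2π×0.0565×1) = 1.198 K/W
R_calcium silicate = ln(90.4/66.4)/(2π×0.0675×1) = 0.7275 K/W
R_outer film = 1/(h_o·2πr_oL) = 1/(19.7×2π×0.0904×1) = 0.08937 K/W
R_total = 2.017 K/W
Q = ΔT/R_total = 110/2.017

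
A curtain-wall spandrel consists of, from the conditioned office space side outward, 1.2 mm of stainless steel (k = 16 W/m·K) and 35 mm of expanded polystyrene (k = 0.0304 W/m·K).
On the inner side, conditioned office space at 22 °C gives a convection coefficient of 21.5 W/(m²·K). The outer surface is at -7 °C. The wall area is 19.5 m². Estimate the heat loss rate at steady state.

Treating each layer as a thermal resistance in series:
R_inner film = 1/(h_i·A) = 1/(21.5×19.5) = 0.002385 K/W
R_stainless steel = L/(kA) = 0.0012/(16×19.5) = 3.846×10^-6 K/W
R_expanded polystyrene = L/(kA) = 0.035/(0.0304×19.5) = 0.05904 K/W
R_total = 0.06143 K/W
Q = ΔT / R_total = 29 / 0.06143

Q ≈ 472 W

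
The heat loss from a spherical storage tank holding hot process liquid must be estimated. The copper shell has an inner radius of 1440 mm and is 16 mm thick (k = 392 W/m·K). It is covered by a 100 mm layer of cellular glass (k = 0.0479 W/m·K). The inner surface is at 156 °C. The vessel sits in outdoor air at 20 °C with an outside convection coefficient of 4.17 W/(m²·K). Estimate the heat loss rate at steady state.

Q ≈ 1670 W

Radial (spherical) resistances in series:
R_copper shell = (1/1.44 − 1/1.456)/(4π×392) = 1.549×10^-6 K/W
R_cellular glass = (1/1.456 − 1/1.556)/(4π×0.0479) = 0.07333 K/W
R_outer film = 1/(h·4πr_o²) = 1/(4.17×4π×1.556²) = 0.007882 K/W
R_total = 0.08121 K/W
Q = ΔT/R_total = 136/0.08121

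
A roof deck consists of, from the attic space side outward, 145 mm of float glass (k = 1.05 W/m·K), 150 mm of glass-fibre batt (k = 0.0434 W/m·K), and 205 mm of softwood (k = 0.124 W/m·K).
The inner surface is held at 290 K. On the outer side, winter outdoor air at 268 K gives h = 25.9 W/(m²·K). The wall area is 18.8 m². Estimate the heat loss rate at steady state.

Model the wall as resistances in series:
R_float glass = L/(kA) = 0.145/(1.05×18.8) = 0.007345 K/W
R_glass-fibre batt = L/(kA) = 0.15/(0.0434×18.8) = 0.1838 K/W
R_softwood = L/(kA) = 0.205/(0.124×18.8) = 0.08794 K/W
R_outer film = 1/(h_o·A) = 1/(25.9×18.8) = 0.002054 K/W
R_total = 0.2812 K/W
Q = ΔT / R_total = 22 / 0.2812

Q ≈ 78.2 W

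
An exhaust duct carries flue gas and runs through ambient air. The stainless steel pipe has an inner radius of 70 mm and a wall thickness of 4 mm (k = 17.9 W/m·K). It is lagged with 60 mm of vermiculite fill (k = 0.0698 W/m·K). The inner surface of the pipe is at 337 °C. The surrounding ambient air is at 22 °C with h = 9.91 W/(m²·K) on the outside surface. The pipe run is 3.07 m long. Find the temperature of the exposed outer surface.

T ≈ 47.6 °C

Per-layer cylindrical resistances, series-summed:
R_stainless steel pipe wall = ln(74/70)/(2π×17.9×3.07) = 1.609×10^-4 K/W
R_vermiculite fill = ln(134/74)/(2π×0.0698×3.07) = 0.441 K/W
R_outer film = 1/(h_o·2πr_oL) = 1/(9.91×2π×0.134×3.07) = 0.03904 K/W
R_total = 0.4802 K/W
Q = ΔT/R_total = 315/0.4802
Q = 656 W
T_interface = T_inner − Q·ΣR(inner→interface) = 337 − 656×0.4412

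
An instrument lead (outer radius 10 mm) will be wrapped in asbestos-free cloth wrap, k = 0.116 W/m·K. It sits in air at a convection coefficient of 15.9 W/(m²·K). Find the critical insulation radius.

For a cylinder r_cr = k/h = 0.116/15.9
r_cr = 7.3 mm; since the bare radius (10 mm) is above r_cr, any added insulation will reduce heat loss.

r_cr ≈ 7.3 mm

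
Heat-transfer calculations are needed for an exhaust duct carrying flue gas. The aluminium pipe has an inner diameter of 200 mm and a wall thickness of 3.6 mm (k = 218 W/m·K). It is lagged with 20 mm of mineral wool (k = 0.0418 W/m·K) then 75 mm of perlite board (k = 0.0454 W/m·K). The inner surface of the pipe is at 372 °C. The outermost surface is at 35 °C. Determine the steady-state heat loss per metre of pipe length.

Cylindrical conduction, so R = ln(r₂/r₁)/(2πkL) per layer, in series:
R_aluminium pipe wall = ln(103.6/100)/(2π×218×1) = 2.582×10^-5 K/W
R_mineral wool = ln(123.6/103.6)/(2π×0.0418×1) = 0.6721 K/W
R_perlite board = ln(198.6/123.6)/(2π×0.0454×1) = 1.663 K/W
R_total = 2.335 K/W
Q = ΔT/R_total = 337/2.335

q′ ≈ 144 W/m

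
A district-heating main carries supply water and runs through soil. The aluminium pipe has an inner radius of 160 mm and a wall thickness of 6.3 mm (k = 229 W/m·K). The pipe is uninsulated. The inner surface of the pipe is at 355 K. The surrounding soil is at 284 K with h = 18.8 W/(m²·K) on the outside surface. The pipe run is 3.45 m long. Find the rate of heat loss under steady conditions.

Q ≈ 4810 W

Per-layer cylindrical resistances, series-summed:
R_aluminium pipe wall = ln(166.3/160)/(2π×229×3.45) = 7.78×10^-6 K/W
R_outer film = 1/(h_o·2πr_oL) = 1/(18.8×2π×0.1663×3.45) = 0.01476 K/W
R_total = 0.01476 K/W
Q = ΔT/R_total = 71/0.01476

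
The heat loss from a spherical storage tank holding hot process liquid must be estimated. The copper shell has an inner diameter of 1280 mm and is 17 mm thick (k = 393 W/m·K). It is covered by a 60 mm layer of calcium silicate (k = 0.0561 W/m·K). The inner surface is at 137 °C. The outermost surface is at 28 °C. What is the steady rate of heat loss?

Each spherical layer contributes R = (1/r_i − 1/r_o)/(4πk):
R_copper shell = (1/0.64 − 1/0.657)/(4π×393) = 8.187×10^-6 K/W
R_calcium silicate = (1/0.657 − 1/0.717)/(4π×0.0561) = 0.1807 K/W
R_total = 0.1807 K/W
Q = ΔT/R_total = 109/0.1807

Q ≈ 603 W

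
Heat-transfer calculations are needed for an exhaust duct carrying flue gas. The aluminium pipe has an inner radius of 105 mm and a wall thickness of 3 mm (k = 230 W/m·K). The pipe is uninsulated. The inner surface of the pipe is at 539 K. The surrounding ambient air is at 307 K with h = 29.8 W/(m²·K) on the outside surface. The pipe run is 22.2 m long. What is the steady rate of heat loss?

Q ≈ 104000 W

Treating each annulus and film as a series resistance:
R_aluminium pipe wall = ln(108/105)/(2π×230×22.2) = 8.781×10^-7 K/W
R_outer film = 1/(h_o·2πr_oL) = 1/(29.8×2π×0.108×22.2) = 0.002228 K/W
R_total = 0.002228 K/W
Q = ΔT/R_total = 232/0.002228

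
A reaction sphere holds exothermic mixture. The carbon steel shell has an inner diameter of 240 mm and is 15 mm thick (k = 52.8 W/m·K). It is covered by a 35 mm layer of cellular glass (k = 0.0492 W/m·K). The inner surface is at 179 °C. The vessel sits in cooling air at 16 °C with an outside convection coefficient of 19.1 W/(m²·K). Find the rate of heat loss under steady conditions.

Each spherical layer contributes R = (1/r_i − 1/r_o)/(4πk):
R_carbon steel shell = (1/0.12 − 1/0.135)/(4π×52.8) = 0.001396 K/W
R_cellular glass = (1/0.135 − 1/0.17)/(4π×0.0492) = 2.467 K/W
R_outer film = 1/(h·4πr_o²) = 1/(19.1×4π×0.17²) = 0.1442 K/W
R_total = 2.612 K/W
Q = ΔT/R_total = 163/2.612

Q ≈ 62.4 W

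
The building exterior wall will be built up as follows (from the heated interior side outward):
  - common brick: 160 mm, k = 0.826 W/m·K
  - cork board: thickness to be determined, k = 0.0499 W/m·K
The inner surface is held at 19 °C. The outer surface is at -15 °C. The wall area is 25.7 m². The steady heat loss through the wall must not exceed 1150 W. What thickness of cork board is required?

L ≈ 28.2 mm

Treating each layer as a thermal resistance in series:
R_common brick = L/(kA) = 0.16/(0.826×25.7) = 0.007537 K/W
Sum of the known resistances R_other = 0.007537 K/W
Required total resistance R_tot = ΔT/Q_allow = 34/1150 = 0.02957 K/W
R_cork board = R_tot − R_other = 0.02203 K/W
L = R·k·A = 0.02203×0.0499×25.7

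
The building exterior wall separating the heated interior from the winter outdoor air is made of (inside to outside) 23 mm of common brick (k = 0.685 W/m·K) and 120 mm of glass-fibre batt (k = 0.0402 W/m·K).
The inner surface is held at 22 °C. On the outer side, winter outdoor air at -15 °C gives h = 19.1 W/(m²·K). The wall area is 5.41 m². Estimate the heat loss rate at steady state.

Q ≈ 65.2 W

Series thermal resistances:
R_common brick = L/(kA) = 0.023/(0.685×5.41) = 0.006206 K/W
R_glass-fibre batt = L/(kA) = 0.12/(0.0402×5.41) = 0.5518 K/W
R_outer film = 1/(h_o·A) = 1/(19.1×5.41) = 0.009678 K/W
R_total = 0.5677 K/W
Q = ΔT / R_total = 37 / 0.5677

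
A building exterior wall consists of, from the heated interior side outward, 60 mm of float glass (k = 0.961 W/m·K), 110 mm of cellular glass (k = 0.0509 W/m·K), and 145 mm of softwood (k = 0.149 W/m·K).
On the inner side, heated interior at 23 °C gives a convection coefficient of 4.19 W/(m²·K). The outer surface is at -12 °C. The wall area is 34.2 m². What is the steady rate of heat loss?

Thermal resistances in series:
R_inner film = 1/(h_i·A) = 1/(4.19×34.2) = 0.006978 K/W
R_float glass = L/(kA) = 0.06/(0.961×34.2) = 0.001826 K/W
R_cellular glass = L/(kA) = 0.11/(0.0509×34.2) = 0.06319 K/W
R_softwood = L/(kA) = 0.145/(0.149×34.2) = 0.02845 K/W
R_total = 0.1004 K/W
Q = ΔT / R_total = 35 / 0.1004

Q ≈ 348 W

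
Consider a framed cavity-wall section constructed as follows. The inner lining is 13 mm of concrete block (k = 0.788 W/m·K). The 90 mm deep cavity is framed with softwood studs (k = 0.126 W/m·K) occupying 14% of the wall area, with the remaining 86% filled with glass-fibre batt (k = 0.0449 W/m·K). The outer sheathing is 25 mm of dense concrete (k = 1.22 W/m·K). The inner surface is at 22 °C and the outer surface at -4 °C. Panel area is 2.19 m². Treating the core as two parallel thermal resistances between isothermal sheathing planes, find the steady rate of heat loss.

Q ≈ 34.8 W

Sheathing layers in series; stud and cavity paths in parallel between them.
R_inner = 0.013/(0.788×2.19) = 0.007533 K/W
R_stud  = 0.09/(0.126×0.14×2.19) = 2.33 K/W
R_cav   = 0.09/(0.0449×0.86×2.19) = 1.064 K/W
1/R_core = 1/R_stud + 1/R_cav → R_core = 0.7305 K/W
R_outer = 0.025/(1.22×2.19) = 0.009357 K/W
R_total = 0.7474 K/W
Q = ΔT/R_total = 26/0.7474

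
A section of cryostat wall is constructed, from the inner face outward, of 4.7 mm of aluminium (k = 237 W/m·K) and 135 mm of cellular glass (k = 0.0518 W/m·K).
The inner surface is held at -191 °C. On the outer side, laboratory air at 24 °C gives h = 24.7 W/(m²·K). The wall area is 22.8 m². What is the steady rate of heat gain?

Q ≈ 1850 W

Using the resistance-network approach (series):
R_aluminium = L/(kA) = 0.0047/(237×22.8) = 8.698×10^-7 K/W
R_cellular glass = L/(kA) = 0.135/(0.0518×22.8) = 0.1143 K/W
R_outer film = 1/(h_o·A) = 1/(24.7×22.8) = 0.001776 K/W
R_total = 0.1161 K/W
Q = ΔT / R_total = 215 / 0.1161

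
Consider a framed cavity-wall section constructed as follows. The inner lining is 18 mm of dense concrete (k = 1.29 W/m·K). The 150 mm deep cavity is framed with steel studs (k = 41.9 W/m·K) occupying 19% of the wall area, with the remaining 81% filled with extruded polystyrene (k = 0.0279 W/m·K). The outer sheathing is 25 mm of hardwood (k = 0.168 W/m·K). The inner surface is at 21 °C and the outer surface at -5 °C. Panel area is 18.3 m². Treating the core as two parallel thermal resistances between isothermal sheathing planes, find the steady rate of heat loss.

Q ≈ 2620 W

Sheathing layers in series; stud and cavity paths in parallel between them.
R_inner = 0.018/(1.29×18.3) = 7.625×10^-4 K/W
R_stud  = 0.15/(41.9×0.19×18.3) = 0.00103 K/W
R_cav   = 0.15/(0.0279×0.81×18.3) = 0.3627 K/W
1/R_core = 1/R_stud + 1/R_cav → R_core = 0.001027 K/W
R_outer = 0.025/(0.168×18.3) = 0.008132 K/W
R_total = 0.009921 K/W
Q = ΔT/R_total = 26/0.009921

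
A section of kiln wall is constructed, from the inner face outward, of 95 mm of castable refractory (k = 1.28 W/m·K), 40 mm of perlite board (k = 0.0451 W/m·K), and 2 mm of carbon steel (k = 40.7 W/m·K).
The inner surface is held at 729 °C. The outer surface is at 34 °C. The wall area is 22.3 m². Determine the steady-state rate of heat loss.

Model the wall as resistances in series:
R_castable refractory = L/(kA) = 0.095/(1.28×22.3) = 0.003328 K/W
R_perlite board = L/(kA) = 0.04/(0.0451×22.3) = 0.03977 K/W
R_carbon steel = L/(kA) = 0.002/(40.7×22.3) = 2.204×10^-6 K/W
R_total = 0.0431 K/W
Q = ΔT / R_total = 695 / 0.0431

Q ≈ 16100 W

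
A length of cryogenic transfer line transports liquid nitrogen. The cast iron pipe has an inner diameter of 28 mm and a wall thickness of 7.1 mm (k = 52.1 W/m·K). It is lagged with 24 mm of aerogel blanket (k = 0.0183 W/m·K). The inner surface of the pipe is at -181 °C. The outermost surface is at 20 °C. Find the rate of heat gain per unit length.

Per-layer cylindrical resistances, series-summed:
R_cast iron pipe wall = ln(21.1/14)/(2π×52.1×1) = 0.001253 K/W
R_aerogel blanket = ln(45.1/21.1)/(2π×0.0183×1) = 6.606 K/W
R_total = 6.608 K/W
Q = ΔT/R_total = 201/6.608

q′ ≈ 30.4 W/m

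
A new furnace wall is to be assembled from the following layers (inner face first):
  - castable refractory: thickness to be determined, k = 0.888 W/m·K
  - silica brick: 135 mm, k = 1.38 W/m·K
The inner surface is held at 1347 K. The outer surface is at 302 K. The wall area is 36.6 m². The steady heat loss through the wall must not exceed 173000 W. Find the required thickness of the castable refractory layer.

L ≈ 109 mm

Series thermal resistances:
R_silica brick = L/(kA) = 0.135/(1.38×36.6) = 0.002673 K/W
Sum of the known resistances R_other = 0.002673 K/W
Required total resistance R_tot = ΔT/Q_allow = 1045/173000 = 0.00604 K/W
R_castable refractory = R_tot − R_other = 0.003368 K/W
L = R·k·A = 0.003368×0.888×36.6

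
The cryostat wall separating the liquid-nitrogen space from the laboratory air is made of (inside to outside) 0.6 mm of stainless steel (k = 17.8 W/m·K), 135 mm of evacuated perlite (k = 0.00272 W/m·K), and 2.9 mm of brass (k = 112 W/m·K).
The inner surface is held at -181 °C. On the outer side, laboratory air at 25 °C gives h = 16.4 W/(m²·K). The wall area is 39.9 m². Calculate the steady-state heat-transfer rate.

Treating each layer as a thermal resistance in series:
R_stainless steel = L/(kA) = 0.0006/(17.8×39.9) = 8.448×10^-7 K/W
R_evacuated perlite = L/(kA) = 0.135/(0.00272×39.9) = 1.244 K/W
R_brass = L/(kA) = 0.0029/(112×39.9) = 6.489×10^-7 K/W
R_outer film = 1/(h_o·A) = 1/(16.4×39.9) = 0.001528 K/W
R_total = 1.245 K/W
Q = ΔT / R_total = 206 / 1.245

Q ≈ 165 W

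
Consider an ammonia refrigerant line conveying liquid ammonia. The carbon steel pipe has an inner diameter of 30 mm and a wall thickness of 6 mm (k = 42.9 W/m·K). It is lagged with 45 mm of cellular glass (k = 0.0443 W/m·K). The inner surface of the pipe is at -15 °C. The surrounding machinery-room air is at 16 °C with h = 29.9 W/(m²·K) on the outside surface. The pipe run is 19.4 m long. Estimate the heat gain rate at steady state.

Treating each annulus and film as a series resistance:
R_carbon steel pipe wall = ln(21/15)/(2π×42.9×19.4) = 6.434×10^-5 K/W
R_cellular glass = ln(66/21)/(2π×0.0443×19.4) = 0.2121 K/W
R_outer film = 1/(h_o·2πr_oL) = 1/(29.9×2π×0.066×19.4) = 0.004157 K/W
R_total = 0.2163 K/W
Q = ΔT/R_total = 31/0.2163

Q ≈ 143 W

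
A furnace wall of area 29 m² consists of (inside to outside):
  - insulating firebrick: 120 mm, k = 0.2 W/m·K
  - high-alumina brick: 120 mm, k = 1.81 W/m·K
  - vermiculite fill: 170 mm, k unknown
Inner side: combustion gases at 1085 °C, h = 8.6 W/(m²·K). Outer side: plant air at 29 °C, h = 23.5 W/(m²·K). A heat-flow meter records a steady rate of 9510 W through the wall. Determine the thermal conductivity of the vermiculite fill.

k ≈ 0.071 W/(m·K)

Using the resistance-network approach (series):
R_inner film = 1/(h_i·A) = 1/(8.6×29) = 0.00401 K/W
R_insulating firebrick = L/(kA) = 0.12/(0.2×29) = 0.02069 K/W
R_high-alumina brick = L/(kA) = 0.12/(1.81×29) = 0.002286 K/W
R_outer film = 1/(h_o·A) = 1/(23.5×29) = 0.001467 K/W
Sum of known resistances R_other = 0.02845 K/W
Total R = ΔT/Q = 1056/9510 = 0.111 K/W
R_vermiculite fill = R_total − R_other = 0.08259 K/W
k = L/(R·A) = 0.17/(0.08259×29)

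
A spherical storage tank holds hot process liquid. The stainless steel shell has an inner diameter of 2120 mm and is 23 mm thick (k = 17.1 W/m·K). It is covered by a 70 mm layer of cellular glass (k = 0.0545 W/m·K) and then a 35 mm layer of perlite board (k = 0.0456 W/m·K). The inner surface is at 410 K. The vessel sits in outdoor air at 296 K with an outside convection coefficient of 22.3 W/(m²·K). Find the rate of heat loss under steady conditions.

For a spherical shell R = (1/r₁ − 1/r₂)/(4πk); film R = 1/(h·4πr²). In series:
R_stainless steel shell = (1/1.06 − 1/1.083)/(4π×17.1) = 9.324×10^-5 K/W
R_cellular glass = (1/1.083 − 1/1.153)/(4π×0.0545) = 0.08185 K/W
R_perlite board = (1/1.153 − 1/1.188)/(4π×0.0456) = 0.04459 K/W
R_outer film = 1/(h·4πr_o²) = 1/(22.3×4π×1.188²) = 0.002528 K/W
R_total = 0.1291 K/W
Q = ΔT/R_total = 114/0.1291

Q ≈ 883 W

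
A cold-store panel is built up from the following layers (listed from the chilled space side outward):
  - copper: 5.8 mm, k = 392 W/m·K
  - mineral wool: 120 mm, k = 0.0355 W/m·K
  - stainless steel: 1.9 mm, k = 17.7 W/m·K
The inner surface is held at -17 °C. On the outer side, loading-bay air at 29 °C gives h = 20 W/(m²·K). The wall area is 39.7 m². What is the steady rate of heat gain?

Q ≈ 532 W

Model the wall as resistances in series:
R_copper = L/(kA) = 0.0058/(392×39.7) = 3.727×10^-7 K/W
R_mineral wool = L/(kA) = 0.12/(0.0355×39.7) = 0.08515 K/W
R_stainless steel = L/(kA) = 0.0019/(17.7×39.7) = 2.704×10^-6 K/W
R_outer film = 1/(h_o·A) = 1/(20×39.7) = 0.001259 K/W
R_total = 0.08641 K/W
Q = ΔT / R_total = 46 / 0.08641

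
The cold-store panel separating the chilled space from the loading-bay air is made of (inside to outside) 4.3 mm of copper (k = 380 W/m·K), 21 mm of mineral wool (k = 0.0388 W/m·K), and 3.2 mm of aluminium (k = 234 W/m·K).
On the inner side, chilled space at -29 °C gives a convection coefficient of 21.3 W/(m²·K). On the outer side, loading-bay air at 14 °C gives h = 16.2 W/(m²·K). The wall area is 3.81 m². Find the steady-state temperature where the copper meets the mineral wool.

Using the resistance-network approach (series):
R_inner film = 1/(h_i·A) = 1/(21.3×3.81) = 0.01232 K/W
R_copper = L/(kA) = 0.0043/(380×3.81) = 2.97×10^-6 K/W
R_mineral wool = L/(kA) = 0.021/(0.0388×3.81) = 0.1421 K/W
R_aluminium = L/(kA) = 0.0032/(234×3.81) = 3.589×10^-6 K/W
R_outer film = 1/(h_o·A) = 1/(16.2×3.81) = 0.0162 K/W
R_total = 0.1706 K/W;  Q = ΔT/R_total = 43/0.1706 = 252.1 W
T_interface = T_inner + Q·ΣR(inner→interface) = -29 + 252×0.01233

T ≈ -25.9 °C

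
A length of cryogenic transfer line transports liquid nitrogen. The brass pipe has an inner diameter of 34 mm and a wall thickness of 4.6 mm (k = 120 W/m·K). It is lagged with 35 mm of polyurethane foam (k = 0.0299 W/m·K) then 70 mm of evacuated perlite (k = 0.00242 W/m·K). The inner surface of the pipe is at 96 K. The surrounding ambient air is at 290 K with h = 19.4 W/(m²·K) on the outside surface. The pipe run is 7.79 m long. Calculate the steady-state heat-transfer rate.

Q ≈ 26 W

For a radial system each layer contributes R = ln(r_out/r_in)/(2πkL); films add R = 1/(hA).
R_brass pipe wall = ln(21.6/17)/(2π×120×7.79) = 4.077×10^-5 K/W
R_polyurethane foam = ln(56.6/21.6)/(2π×0.0299×7.79) = 0.6582 K/W
R_evacuated perlite = ln(126.6/56.6)/(2π×0.00242×7.79) = 6.796 K/W
R_outer film = 1/(h_o·2πr_oL) = 1/(19.4×2π×0.1266×7.79) = 0.008319 K/W
R_total = 7.463 K/W
Q = ΔT/R_total = 194/7.463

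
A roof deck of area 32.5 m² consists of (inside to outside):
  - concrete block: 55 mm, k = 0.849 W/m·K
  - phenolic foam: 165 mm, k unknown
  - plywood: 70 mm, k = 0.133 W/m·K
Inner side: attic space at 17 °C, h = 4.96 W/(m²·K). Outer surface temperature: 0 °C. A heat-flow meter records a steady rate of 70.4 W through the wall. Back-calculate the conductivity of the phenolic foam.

Using the resistance-network approach (series):
R_inner film = 1/(h_i·A) = 1/(4.96×32.5) = 0.006203 K/W
R_concrete block = L/(kA) = 0.055/(0.849×32.5) = 0.001993 K/W
R_plywood = L/(kA) = 0.07/(0.133×32.5) = 0.01619 K/W
Sum of known resistances R_other = 0.02439 K/W
Total R = ΔT/Q = 17/70.4 = 0.2415 K/W
R_phenolic foam = R_total − R_other = 0.2171 K/W
k = L/(R·A) = 0.165/(0.2171×32.5)

k ≈ 0.0234 W/(m·K)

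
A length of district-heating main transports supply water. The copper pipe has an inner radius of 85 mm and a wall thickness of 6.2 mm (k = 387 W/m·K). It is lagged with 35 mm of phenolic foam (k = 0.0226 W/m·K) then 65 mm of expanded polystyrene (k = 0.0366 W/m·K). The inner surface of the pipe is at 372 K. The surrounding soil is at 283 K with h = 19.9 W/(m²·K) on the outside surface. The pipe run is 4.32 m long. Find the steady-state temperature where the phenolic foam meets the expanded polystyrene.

T ≈ 323 K

For a radial system each layer contributes R = ln(r_out/r_in)/(2πkL); films add R = 1/(hA).
R_copper pipe wall = ln(91.2/85)/(2π×387×4.32) = 6.702×10^-6 K/W
R_phenolic foam = ln(126.2/91.2)/(2π×0.0226×4.32) = 0.5295 K/W
R_expanded polystyrene = ln(191.2/126.2)/(2π×0.0366×4.32) = 0.4182 K/W
R_outer film = 1/(h_o·2πr_oL) = 1/(19.9×2π×0.1912×4.32) = 0.009683 K/W
R_total = 0.9574 K/W
Q = ΔT/R_total = 89/0.9574
Q = 93 W
T_interface = T_inner − Q·ΣR(inner→interface) = 372 − 93×0.5295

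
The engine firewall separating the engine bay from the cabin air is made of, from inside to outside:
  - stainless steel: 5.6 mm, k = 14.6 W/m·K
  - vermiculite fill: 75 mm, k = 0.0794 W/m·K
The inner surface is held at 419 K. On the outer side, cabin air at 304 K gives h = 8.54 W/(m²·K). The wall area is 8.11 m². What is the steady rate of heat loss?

Using the resistance-network approach (series):
R_stainless steel = L/(kA) = 0.0056/(14.6×8.11) = 4.729×10^-5 K/W
R_vermiculite fill = L/(kA) = 0.075/(0.0794×8.11) = 0.1165 K/W
R_outer film = 1/(h_o·A) = 1/(8.54×8.11) = 0.01444 K/W
R_total = 0.131 K/W
Q = ΔT / R_total = 115 / 0.131

Q ≈ 878 W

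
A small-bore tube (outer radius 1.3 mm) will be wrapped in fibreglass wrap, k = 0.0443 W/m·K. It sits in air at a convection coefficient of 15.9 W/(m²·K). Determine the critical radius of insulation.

For a cylinder r_cr = k/h = 0.0443/15.9
r_cr = 2.79 mm; since the bare radius (1.3 mm) is below r_cr, adding a thin layer of insulation will *increase* heat loss.

r_cr ≈ 2.79 mm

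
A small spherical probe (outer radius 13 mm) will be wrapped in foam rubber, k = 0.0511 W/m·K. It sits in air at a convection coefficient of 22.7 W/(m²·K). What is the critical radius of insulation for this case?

For a sphere r_cr = 2k/h = 2×0.0511/22.7
r_cr = 4.5 mm; since the bare radius (13 mm) is above r_cr, any added insulation will reduce heat loss.

r_cr ≈ 4.5 mm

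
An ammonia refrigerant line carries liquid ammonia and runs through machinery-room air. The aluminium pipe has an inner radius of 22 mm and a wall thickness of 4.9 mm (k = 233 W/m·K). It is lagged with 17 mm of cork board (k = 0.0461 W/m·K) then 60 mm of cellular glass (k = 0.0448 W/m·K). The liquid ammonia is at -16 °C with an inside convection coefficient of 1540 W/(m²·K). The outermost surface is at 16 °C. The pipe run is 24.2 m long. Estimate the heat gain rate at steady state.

For a radial system each layer contributes R = ln(r_out/r_in)/(2πkL); films add R = 1/(hA).
R_inner film = 1/(h_i·2πr₁L) = 1/(1540×2π×0.022×24.2) = 1.941×10^-4 K/W
R_aluminium pipe wall = ln(26.9/22)/(2π×233×24.2) = 5.676×10^-6 K/W
R_cork board = ln(43.9/26.9)/(2π×0.0461×24.2) = 0.06987 K/W
R_cellular glass = ln(103.9/43.9)/(2π×0.0448×24.2) = 0.1265 K/W
R_total = 0.1965 K/W
Q = ΔT/R_total = 32/0.1965

Q ≈ 163 W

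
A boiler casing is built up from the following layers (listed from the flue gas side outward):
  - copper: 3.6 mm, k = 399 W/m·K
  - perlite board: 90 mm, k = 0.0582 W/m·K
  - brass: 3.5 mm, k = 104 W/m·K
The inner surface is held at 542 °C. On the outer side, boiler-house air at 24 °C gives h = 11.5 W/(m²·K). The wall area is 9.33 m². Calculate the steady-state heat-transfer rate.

Q ≈ 2960 W

Thermal resistances in series:
R_copper = L/(kA) = 0.0036/(399×9.33) = 9.67×10^-7 K/W
R_perlite board = L/(kA) = 0.09/(0.0582×9.33) = 0.1657 K/W
R_brass = L/(kA) = 0.0035/(104×9.33) = 3.607×10^-6 K/W
R_outer film = 1/(h_o·A) = 1/(11.5×9.33) = 0.00932 K/W
R_total = 0.1751 K/W
Q = ΔT / R_total = 518 / 0.1751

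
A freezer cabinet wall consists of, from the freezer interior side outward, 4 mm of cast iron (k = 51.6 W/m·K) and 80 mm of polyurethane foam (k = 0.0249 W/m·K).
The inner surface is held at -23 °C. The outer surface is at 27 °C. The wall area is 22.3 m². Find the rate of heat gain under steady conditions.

Series thermal resistances:
R_cast iron = L/(kA) = 0.004/(51.6×22.3) = 3.476×10^-6 K/W
R_polyurethane foam = L/(kA) = 0.08/(0.0249×22.3) = 0.1441 K/W
R_total = 0.1441 K/W
Q = ΔT / R_total = 50 / 0.1441

Q ≈ 347 W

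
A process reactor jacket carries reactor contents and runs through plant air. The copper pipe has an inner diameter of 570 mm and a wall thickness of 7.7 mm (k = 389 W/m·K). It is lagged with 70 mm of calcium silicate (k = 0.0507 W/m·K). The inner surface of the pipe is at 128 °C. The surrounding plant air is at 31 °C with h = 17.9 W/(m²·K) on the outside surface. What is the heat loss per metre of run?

q′ ≈ 139 W/m

Per-layer cylindrical resistances, series-summed:
R_copper pipe wall = ln(292.7/285)/(2π×389×1) = 1.091×10^-5 K/W
R_calcium silicate = ln(362.7/292.7)/(2π×0.0507×1) = 0.6731 K/W
R_outer film = 1/(h_o·2πr_oL) = 1/(17.9×2π×0.3627×1) = 0.02451 K/W
R_total = 0.6976 K/W
Q = ΔT/R_total = 97/0.6976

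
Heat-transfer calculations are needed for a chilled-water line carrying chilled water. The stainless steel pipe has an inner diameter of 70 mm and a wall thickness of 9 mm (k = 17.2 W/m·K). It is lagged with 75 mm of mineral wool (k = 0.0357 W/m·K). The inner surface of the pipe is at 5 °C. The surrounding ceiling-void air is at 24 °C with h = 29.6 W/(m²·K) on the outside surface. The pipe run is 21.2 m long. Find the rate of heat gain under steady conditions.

Per-layer cylindrical resistances, series-summed:
R_stainless steel pipe wall = ln(44/35)/(2π×17.2×21.2) = 9.988×10^-5 K/W
R_mineral wool = ln(119/44)/(2π×0.0357×21.2) = 0.2092 K/W
R_outer film = 1/(h_o·2πr_oL) = 1/(29.6×2π×0.119×21.2) = 0.002131 K/W
R_total = 0.2115 K/W
Q = ΔT/R_total = 19/0.2115

Q ≈ 89.9 W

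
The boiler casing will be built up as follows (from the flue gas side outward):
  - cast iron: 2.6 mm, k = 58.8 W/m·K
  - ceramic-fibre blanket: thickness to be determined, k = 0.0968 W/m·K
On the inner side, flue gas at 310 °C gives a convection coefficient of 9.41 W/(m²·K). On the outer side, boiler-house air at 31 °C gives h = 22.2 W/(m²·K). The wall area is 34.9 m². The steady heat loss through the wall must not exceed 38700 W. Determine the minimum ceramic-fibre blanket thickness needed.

Series thermal resistances:
R_inner film = 1/(h_i·A) = 1/(9.41×34.9) = 0.003045 K/W
R_cast iron = L/(kA) = 0.0026/(58.8×34.9) = 1.267×10^-6 K/W
R_outer film = 1/(h_o·A) = 1/(22.2×34.9) = 0.001291 K/W
Sum of the known resistances R_other = 0.004337 K/W
Required total resistance R_tot = ΔT/Q_allow = 279/38700 = 0.007209 K/W
R_ceramic-fibre blanket = R_tot − R_other = 0.002872 K/W
L = R·k·A = 0.002872×0.0968×34.9

L ≈ 9.7 mm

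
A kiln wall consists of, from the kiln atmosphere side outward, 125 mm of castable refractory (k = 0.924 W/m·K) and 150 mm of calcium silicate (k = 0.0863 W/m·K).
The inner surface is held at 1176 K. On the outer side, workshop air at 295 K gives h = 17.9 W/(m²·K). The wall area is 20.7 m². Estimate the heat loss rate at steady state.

Treating each layer as a thermal resistance in series:
R_castable refractory = L/(kA) = 0.125/(0.924×20.7) = 0.006535 K/W
R_calcium silicate = L/(kA) = 0.15/(0.0863×20.7) = 0.08397 K/W
R_outer film = 1/(h_o·A) = 1/(17.9×20.7) = 0.002699 K/W
R_total = 0.0932 K/W
Q = ΔT / R_total = 881 / 0.0932

Q ≈ 9450 W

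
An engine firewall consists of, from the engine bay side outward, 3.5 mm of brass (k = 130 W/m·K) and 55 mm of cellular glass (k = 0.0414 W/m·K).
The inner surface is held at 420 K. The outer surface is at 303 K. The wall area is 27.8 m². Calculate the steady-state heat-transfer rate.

Treating each layer as a thermal resistance in series:
R_brass = L/(kA) = 0.0035/(130×27.8) = 9.685×10^-7 K/W
R_cellular glass = L/(kA) = 0.055/(0.0414×27.8) = 0.04779 K/W
R_total = 0.04779 K/W
Q = ΔT / R_total = 117 / 0.04779

Q ≈ 2450 W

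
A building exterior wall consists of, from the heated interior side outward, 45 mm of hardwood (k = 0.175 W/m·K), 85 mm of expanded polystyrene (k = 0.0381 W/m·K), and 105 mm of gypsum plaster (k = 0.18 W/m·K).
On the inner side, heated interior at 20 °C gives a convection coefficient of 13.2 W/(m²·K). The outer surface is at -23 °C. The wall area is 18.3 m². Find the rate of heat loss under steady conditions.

Using the resistance-network approach (series):
R_inner film = 1/(h_i·A) = 1/(13.2×18.3) = 0.00414 K/W
R_hardwood = L/(kA) = 0.045/(0.175×18.3) = 0.01405 K/W
R_expanded polystyrene = L/(kA) = 0.085/(0.0381×18.3) = 0.1219 K/W
R_gypsum plaster = L/(kA) = 0.105/(0.18×18.3) = 0.03188 K/W
R_total = 0.172 K/W
Q = ΔT / R_total = 43 / 0.172

Q ≈ 250 W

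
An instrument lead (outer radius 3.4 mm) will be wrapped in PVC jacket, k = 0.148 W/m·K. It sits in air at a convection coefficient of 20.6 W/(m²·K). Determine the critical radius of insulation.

r_cr ≈ 7.18 mm

For a cylinder r_cr = k/h = 0.148/20.6
r_cr = 7.18 mm; since the bare radius (3.4 mm) is below r_cr, adding a thin layer of insulation will *increase* heat loss.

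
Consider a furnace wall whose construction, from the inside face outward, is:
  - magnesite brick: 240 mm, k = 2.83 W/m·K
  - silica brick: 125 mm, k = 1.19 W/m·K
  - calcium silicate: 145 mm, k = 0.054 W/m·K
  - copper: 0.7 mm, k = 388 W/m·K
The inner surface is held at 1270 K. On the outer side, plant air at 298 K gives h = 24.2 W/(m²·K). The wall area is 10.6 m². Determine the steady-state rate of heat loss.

Thermal resistances in series:
R_magnesite brick = L/(kA) = 0.24/(2.83×10.6) = 0.008001 K/W
R_silica brick = L/(kA) = 0.125/(1.19×10.6) = 0.00991 K/W
R_calcium silicate = L/(kA) = 0.145/(0.054×10.6) = 0.2533 K/W
R_copper = L/(kA) = 0.0007/(388×10.6) = 1.702×10^-7 K/W
R_outer film = 1/(h_o·A) = 1/(24.2×10.6) = 0.003898 K/W
R_total = 0.2751 K/W
Q = ΔT / R_total = 972 / 0.2751

Q ≈ 3530 W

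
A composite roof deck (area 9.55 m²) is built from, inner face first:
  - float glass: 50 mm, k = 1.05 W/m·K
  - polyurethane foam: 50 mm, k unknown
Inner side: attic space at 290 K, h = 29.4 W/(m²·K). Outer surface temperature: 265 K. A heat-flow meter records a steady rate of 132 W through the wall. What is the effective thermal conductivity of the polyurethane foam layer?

Model the wall as resistances in series:
R_inner film = 1/(h_i·A) = 1/(29.4×9.55) = 0.003562 K/W
R_float glass = L/(kA) = 0.05/(1.05×9.55) = 0.004986 K/W
Sum of known resistances R_other = 0.008548 K/W
Total R = ΔT/Q = 25/132 = 0.1894 K/W
R_polyurethane foam = R_total − R_other = 0.1808 K/W
k = L/(R·A) = 0.05/(0.1808×9.55)

k ≈ 0.029 W/(m·K)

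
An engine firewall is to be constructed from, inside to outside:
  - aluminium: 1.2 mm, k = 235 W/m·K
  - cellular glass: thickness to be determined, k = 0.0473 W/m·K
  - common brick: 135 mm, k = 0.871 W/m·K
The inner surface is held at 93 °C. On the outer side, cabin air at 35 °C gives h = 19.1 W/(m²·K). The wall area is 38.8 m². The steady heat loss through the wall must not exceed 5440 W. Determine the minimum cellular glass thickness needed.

L ≈ 9.76 mm

Using the resistance-network approach (series):
R_aluminium = L/(kA) = 0.0012/(235×38.8) = 1.316×10^-7 K/W
R_common brick = L/(kA) = 0.135/(0.871×38.8) = 0.003995 K/W
R_outer film = 1/(h_o·A) = 1/(19.1×38.8) = 0.001349 K/W
Sum of the known resistances R_other = 0.005344 K/W
Required total resistance R_tot = ΔT/Q_allow = 58/5440 = 0.01066 K/W
R_cellular glass = R_tot − R_other = 0.005318 K/W
L = R·k·A = 0.005318×0.0473×38.8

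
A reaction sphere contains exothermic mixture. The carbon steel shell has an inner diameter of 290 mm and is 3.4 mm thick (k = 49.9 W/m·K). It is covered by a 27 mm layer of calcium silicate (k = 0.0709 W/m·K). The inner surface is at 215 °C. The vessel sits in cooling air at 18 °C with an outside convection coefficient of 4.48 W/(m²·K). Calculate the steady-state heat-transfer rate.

Each spherical layer contributes R = (1/r_i − 1/r_o)/(4πk):
R_carbon steel shell = (1/0.145 − 1/0.1484)/(4π×49.9) = 2.52×10^-4 K/W
R_calcium silicate = (1/0.1484 − 1/0.1754)/(4π×0.0709) = 1.164 K/W
R_outer film = 1/(h·4πr_o²) = 1/(4.48×4π×0.1754²) = 0.5774 K/W
R_total = 1.742 K/W
Q = ΔT/R_total = 197/1.742

Q ≈ 113 W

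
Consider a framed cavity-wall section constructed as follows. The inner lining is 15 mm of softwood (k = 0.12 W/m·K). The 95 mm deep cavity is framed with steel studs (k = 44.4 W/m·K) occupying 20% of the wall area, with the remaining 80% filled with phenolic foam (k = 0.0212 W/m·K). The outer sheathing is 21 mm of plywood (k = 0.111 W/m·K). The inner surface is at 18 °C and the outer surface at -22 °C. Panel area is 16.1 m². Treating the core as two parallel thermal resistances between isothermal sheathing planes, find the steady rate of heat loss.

Sheathing layers in series; stud and cavity paths in parallel between them.
R_inner = 0.015/(0.12×16.1) = 0.007764 K/W
R_stud  = 0.095/(44.4×0.2×16.1) = 6.645×10^-4 K/W
R_cav   = 0.095/(0.0212×0.8×16.1) = 0.3479 K/W
1/R_core = 1/R_stud + 1/R_cav → R_core = 6.632×10^-4 K/W
R_outer = 0.021/(0.111×16.1) = 0.01175 K/W
R_total = 0.02018 K/W
Q = ΔT/R_total = 40/0.02018

Q ≈ 1980 W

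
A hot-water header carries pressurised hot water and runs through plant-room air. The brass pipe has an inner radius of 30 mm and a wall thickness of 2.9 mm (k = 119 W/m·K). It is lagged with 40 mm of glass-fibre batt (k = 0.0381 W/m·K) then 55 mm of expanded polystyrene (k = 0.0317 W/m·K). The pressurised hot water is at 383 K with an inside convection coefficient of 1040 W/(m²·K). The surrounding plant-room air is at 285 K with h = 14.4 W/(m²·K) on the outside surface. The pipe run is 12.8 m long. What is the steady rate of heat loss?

For a radial system each layer contributes R = ln(r_out/r_in)/(2πkL); films add R = 1/(hA).
R_inner film = 1/(h_i·2πr₁L) = 1/(1040×2π×0.03×12.8) = 3.985×10^-4 K/W
R_brass pipe wall = ln(32.9/30)/(2π×119×12.8) = 9.642×10^-6 K/W
R_glass-fibre batt = ln(72.9/32.9)/(2π×0.0381×12.8) = 0.2597 K/W
R_expanded polystyrene = ln(127.9/72.9)/(2π×0.0317×12.8) = 0.2205 K/W
R_outer film = 1/(h_o·2πr_oL) = 1/(14.4×2π×0.1279×12.8) = 0.006751 K/W
R_total = 0.4873 K/W
Q = ΔT/R_total = 98/0.4873

Q ≈ 201 W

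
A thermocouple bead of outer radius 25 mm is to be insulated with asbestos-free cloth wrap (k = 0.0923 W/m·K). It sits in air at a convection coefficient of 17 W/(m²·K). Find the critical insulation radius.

For a sphere r_cr = 2k/h = 2×0.0923/17
r_cr = 10.9 mm; since the bare radius (25 mm) is above r_cr, any added insulation will reduce heat loss.

r_cr ≈ 10.9 mm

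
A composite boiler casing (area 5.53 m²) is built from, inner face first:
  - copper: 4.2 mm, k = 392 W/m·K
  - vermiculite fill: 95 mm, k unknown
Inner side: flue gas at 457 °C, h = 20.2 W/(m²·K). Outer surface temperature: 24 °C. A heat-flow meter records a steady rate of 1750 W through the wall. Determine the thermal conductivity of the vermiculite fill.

Using the resistance-network approach (series):
R_inner film = 1/(h_i·A) = 1/(20.2×5.53) = 0.008952 K/W
R_copper = L/(kA) = 0.0042/(392×5.53) = 1.937×10^-6 K/W
Sum of known resistances R_other = 0.008954 K/W
Total R = ΔT/Q = 433/1750 = 0.2474 K/W
R_vermiculite fill = R_total − R_other = 0.2385 K/W
k = L/(R·A) = 0.095/(0.2385×5.53)

k ≈ 0.072 W/(m·K)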